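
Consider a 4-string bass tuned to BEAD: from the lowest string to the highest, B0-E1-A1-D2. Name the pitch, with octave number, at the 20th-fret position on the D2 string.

A#3

Each fret is one semitone, so D2 + 20 = A#3.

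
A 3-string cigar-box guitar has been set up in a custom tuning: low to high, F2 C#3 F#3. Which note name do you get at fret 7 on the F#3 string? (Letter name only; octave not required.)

C#

The open F#3 string plus 7 semitones: F#–G–G#–A–A#–B–C–C#.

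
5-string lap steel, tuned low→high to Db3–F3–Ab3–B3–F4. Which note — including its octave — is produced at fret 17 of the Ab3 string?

Db5

Each fret is one semitone, so Ab3 + 17 = Db5.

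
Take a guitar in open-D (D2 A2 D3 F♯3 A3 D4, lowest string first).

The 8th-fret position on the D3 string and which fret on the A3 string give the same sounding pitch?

D3 at fret 8 is D3 + 8 semitones = A♯3.
The open A3 string is 7 semitones above the open D3, so the same pitch on the A3 string lies at fret 8 − 7 = 1.

1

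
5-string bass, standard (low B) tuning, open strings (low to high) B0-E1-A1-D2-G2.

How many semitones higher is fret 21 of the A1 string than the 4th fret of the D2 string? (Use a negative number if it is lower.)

A1 at fret 21 → F#3 (MIDI 54); D2 at fret 4 → F#2 (MIDI 42).
54 − 42 = 12, so the two pitches are 12 semitones apart.

12 semitones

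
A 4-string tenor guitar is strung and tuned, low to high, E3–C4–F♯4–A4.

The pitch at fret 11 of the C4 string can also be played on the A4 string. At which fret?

2

C4 at fret 11 is C4 + 11 semitones = B4.
The open A4 string is 9 semitones above the open C4, so the same pitch on the A4 string lies at fret 11 − 9 = 2.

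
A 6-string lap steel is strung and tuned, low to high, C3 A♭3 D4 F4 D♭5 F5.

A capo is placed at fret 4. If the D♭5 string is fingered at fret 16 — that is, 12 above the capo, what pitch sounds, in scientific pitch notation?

The capo raises the open D♭5 by 4 semitones to F5; fretting 12 more gives D♭5 + 4 + 12 = D♭5 + 16 semitones = F6.

F6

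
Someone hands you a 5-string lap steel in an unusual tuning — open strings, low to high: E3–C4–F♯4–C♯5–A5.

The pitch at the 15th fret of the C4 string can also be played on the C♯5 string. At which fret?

C4 at fret 15 is C4 + 15 semitones = D♯5.
The open C♯5 string is 13 semitones above the open C4, so the same pitch on the C♯5 string lies at fret 15 − 13 = 2.

2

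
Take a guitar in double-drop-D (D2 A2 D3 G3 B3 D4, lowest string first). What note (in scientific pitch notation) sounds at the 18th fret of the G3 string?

C#5

The open G3 string plus 18 semitones: G–G#–A–A#–…–B–C–C#.
The walk passes from B into C 2 times, so the octave number goes from 3 to 5.
(Equivalently spelled Db5.)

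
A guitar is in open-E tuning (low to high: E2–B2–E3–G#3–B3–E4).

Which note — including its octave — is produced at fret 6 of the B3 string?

The open B3 string plus 6 semitones: B–C–C#–D–D#–E–F.
The walk passes from B into C once, so the octave number goes from 3 to 4.

F4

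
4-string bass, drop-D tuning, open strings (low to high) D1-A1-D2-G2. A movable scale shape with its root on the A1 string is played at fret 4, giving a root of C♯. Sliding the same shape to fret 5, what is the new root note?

D

Moving from fret 4 to fret 5 shifts the root by 1 semitone.
C♯ up 1 semitone is D.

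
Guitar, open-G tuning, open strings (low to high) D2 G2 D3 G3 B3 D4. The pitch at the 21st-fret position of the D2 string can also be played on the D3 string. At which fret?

9

Fret 21 on D2 is MIDI 38 + 21 = 59 (B3). On the D3 string (open MIDI 50), that pitch is 59 − 50 = fret 9.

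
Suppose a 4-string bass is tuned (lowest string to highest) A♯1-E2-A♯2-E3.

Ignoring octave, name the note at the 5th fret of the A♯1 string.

A♯1 is MIDI 34. Adding 5 gives 39; 39 mod 12 = 3, i.e. D♯.
(Equivalently spelled E♭.)

D♯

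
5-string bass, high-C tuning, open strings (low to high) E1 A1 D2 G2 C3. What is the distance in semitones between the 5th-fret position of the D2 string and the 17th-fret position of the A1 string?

7 semitones

D2 at fret 5 → G2 (MIDI 43); A1 at fret 17 → D3 (MIDI 50).
43 − 50 = -7, so the two pitches are 7 semitones apart, with D3 the higher.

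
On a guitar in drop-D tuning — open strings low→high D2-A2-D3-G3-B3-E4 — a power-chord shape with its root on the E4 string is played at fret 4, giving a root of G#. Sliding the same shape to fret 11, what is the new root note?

Moving from fret 4 to fret 11 shifts the root by 7 semitones.
G# up 7 semitones is D#.

D#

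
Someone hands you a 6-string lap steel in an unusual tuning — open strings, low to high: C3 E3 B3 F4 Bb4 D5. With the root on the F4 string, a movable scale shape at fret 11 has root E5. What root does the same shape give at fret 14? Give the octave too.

G5

Moving from fret 11 to fret 14 shifts the root by 3 semitones.
E5 up 3 semitones is G5.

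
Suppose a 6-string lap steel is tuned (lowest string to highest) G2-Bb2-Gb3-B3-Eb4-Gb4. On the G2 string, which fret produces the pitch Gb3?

Gb3 is 11 semitones above the open G2 (G–Ab–A–Bb–…–E–F–Gb), so it sits at fret 11.

11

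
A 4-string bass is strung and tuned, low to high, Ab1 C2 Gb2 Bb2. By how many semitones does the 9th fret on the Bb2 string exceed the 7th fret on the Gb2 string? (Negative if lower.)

Bb2 at fret 9 → G3 (MIDI 55); Gb2 at fret 7 → Db3 (MIDI 49).
55 − 49 = 6, so the two pitches are 6 semitones apart.

6 semitones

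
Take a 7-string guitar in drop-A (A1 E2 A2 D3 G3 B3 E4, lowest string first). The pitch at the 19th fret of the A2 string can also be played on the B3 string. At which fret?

5

Fret 19 on A2 is MIDI 45 + 19 = 64 (E4). On the B3 string (open MIDI 59), that pitch is 64 − 59 = fret 5.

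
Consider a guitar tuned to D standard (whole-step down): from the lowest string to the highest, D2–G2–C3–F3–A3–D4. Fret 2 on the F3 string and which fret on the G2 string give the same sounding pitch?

Fret 2 on F3 is MIDI 53 + 2 = 55 (G3). On the G2 string (open MIDI 43), that pitch is 55 − 43 = fret 12.

12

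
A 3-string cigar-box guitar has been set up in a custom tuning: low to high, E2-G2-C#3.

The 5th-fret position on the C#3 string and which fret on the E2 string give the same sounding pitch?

14

Fret 5 on C#3 is MIDI 49 + 5 = 54 (F#3). On the E2 string (open MIDI 40), that pitch is 54 − 40 = fret 14.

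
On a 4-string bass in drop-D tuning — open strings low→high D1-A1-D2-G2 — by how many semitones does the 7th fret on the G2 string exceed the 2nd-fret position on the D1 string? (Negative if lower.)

G2 at fret 7 → D3 (MIDI 50); D1 at fret 2 → E1 (MIDI 28).
50 − 28 = 22, so the two pitches are 22 semitones apart.

22 semitones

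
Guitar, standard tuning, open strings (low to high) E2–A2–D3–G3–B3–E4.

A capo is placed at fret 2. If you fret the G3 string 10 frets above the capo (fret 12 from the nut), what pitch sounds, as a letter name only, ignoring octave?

G

The capo raises the open G3 by 2 semitones to A3; fretting 10 more gives G3 + 2 + 10 = G3 + 12 semitones, landing on G.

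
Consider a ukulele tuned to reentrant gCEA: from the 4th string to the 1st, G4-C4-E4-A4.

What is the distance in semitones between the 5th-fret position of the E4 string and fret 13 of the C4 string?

4 semitones

E4 at fret 5 → A4 (MIDI 69); C4 at fret 13 → C#5 (MIDI 73).
69 − 73 = -4, so the two pitches are 4 semitones apart, with C#5 the higher.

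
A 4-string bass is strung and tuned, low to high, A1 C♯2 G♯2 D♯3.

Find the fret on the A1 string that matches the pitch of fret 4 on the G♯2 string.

Fret 4 on G♯2 is MIDI 44 + 4 = 48 (C3). On the A1 string (open MIDI 33), that pitch is 48 − 33 = fret 15.

15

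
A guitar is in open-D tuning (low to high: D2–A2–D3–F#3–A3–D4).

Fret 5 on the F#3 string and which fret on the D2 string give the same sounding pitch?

21

Fret 5 on F#3 is MIDI 54 + 5 = 59 (B3). On the D2 string (open MIDI 38), that pitch is 59 − 38 = fret 21.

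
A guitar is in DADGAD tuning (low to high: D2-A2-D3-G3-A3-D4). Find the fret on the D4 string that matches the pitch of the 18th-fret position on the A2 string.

Fret 18 on A2 is MIDI 45 + 18 = 63 (D#4). On the D4 string (open MIDI 62), that pitch is 63 − 62 = fret 1.

1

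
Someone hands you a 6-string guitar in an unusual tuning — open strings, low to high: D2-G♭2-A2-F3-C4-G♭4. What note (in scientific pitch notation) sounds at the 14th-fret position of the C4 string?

The open C4 string plus 14 semitones: C–Db–D–Eb–…–C–Db–D.
The walk passes from B into C once, so the octave number goes from 4 to 5.

D5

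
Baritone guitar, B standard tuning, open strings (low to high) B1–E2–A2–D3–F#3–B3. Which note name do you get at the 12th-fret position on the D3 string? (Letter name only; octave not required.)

D

The open D3 string plus 12 semitones: D–D#–E–F–…–C–C#–D.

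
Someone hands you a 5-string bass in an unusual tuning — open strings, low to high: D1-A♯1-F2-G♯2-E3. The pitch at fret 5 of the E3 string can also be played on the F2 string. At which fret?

16

E3 at fret 5 is E3 + 5 semitones = A3.
The open F2 string is 11 semitones below the open E3, so the same pitch on the F2 string lies at fret 5 + 11 = 16.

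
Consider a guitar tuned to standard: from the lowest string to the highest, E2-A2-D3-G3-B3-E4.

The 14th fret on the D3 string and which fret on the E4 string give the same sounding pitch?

Fret 14 on D3 is MIDI 50 + 14 = 64 (E4). On the E4 string (open MIDI 64), that pitch is 64 − 64 = fret 0.

0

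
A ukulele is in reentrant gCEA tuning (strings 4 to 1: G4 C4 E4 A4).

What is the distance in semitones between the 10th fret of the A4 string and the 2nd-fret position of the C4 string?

17 semitones

A4 at fret 10 → G5 (MIDI 79); C4 at fret 2 → D4 (MIDI 62).
79 − 62 = 17, so the two pitches are 17 semitones apart, with G5 the higher.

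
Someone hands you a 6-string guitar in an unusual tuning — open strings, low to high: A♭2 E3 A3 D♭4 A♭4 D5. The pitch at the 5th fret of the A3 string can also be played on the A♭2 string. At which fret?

Fret 5 on A3 is MIDI 57 + 5 = 62 (D4). On the A♭2 string (open MIDI 44), that pitch is 62 − 44 = fret 18.

18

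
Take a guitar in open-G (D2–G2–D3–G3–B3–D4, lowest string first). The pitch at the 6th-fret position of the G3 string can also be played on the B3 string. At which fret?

Fret 6 on G3 is MIDI 55 + 6 = 61 (C#4). On the B3 string (open MIDI 59), that pitch is 61 − 59 = fret 2.

2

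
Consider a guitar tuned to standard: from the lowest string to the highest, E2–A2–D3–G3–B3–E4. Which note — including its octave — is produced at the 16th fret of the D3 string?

The open D3 string plus 16 semitones: D–D#–E–F–…–E–F–F#.
The walk passes from B into C once, so the octave number goes from 3 to 4.
(Equivalently spelled Gb4.)

F#4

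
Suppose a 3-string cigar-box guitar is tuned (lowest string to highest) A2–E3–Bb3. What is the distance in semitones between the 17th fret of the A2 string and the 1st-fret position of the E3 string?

9 semitones

A2 at fret 17 → D4 (MIDI 62); E3 at fret 1 → F3 (MIDI 53).
62 − 53 = 9, so the two pitches are 9 semitones apart, with D4 the higher.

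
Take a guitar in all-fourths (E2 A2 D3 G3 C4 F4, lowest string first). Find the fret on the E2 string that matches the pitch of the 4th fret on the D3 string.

D3 at fret 4 is D3 + 4 semitones = F#3.
The open E2 string is 10 semitones below the open D3, so the same pitch on the E2 string lies at fret 4 + 10 = 14.

14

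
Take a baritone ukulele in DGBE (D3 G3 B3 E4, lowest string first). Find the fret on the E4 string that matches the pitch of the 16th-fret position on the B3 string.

B3 at fret 16 is B3 + 16 semitones = D#5.
The open E4 string is 5 semitones above the open B3, so the same pitch on the E4 string lies at fret 16 − 5 = 11.

11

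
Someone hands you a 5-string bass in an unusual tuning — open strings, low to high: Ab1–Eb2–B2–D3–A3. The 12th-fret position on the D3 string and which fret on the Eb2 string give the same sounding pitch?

Fret 12 on D3 is MIDI 50 + 12 = 62 (D4). On the Eb2 string (open MIDI 39), that pitch is 62 − 39 = fret 23.

23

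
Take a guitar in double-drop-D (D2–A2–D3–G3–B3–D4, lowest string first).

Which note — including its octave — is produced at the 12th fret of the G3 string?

Each fret is one semitone, so G3 + 12 = G4.

G4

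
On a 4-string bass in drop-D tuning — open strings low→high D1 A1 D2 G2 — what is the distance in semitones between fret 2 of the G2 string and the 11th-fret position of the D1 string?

8 semitones

G2 at fret 2 → A2 (MIDI 45); D1 at fret 11 → C♯2 (MIDI 37).
45 − 37 = 8, so the two pitches are 8 semitones apart, with A2 the higher.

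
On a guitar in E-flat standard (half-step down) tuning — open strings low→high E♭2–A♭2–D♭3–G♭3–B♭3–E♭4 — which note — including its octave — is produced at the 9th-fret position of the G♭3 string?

E♭4

G♭3 is MIDI 54. Adding 9 gives 63, which is E♭4.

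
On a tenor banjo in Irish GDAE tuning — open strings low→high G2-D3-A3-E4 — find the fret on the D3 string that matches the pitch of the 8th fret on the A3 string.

A3 at fret 8 is A3 + 8 semitones = F4.
The open D3 string is 7 semitones below the open A3, so the same pitch on the D3 string lies at fret 8 + 7 = 15.

15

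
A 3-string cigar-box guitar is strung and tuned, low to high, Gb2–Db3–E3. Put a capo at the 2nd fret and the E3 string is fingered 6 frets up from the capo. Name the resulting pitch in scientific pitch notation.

The capo raises the open E3 by 2 semitones to Gb3; fretting 6 more gives E3 + 2 + 6 = E3 + 8 semitones = C4.

C4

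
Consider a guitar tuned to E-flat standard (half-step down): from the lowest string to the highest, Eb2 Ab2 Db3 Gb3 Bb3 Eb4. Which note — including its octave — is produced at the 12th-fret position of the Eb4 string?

Eb5

The open Eb4 string plus 12 semitones: Eb–E–F–Gb–…–Db–D–Eb.
The walk passes from B into C once, so the octave number goes from 4 to 5.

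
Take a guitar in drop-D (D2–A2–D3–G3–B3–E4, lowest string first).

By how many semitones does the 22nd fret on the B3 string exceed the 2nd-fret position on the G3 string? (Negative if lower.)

24 semitones

B3 at fret 22 → A5 (MIDI 81); G3 at fret 2 → A3 (MIDI 57).
81 − 57 = 24, so the two pitches are 24 semitones apart.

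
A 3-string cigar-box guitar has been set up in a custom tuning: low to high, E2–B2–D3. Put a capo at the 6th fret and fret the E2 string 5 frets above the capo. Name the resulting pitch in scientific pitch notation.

The capo raises the open E2 by 6 semitones to A#2; fretting 5 more gives E2 + 6 + 5 = E2 + 11 semitones = D#3.
(Also written Eb.)

D#3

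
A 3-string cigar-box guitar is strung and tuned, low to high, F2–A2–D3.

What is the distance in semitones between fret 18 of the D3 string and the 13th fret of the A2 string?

D3 at fret 18 → G♯4 (MIDI 68); A2 at fret 13 → A♯3 (MIDI 58).
68 − 58 = 10, so the two pitches are 10 semitones apart, with G♯4 the higher.

10 semitones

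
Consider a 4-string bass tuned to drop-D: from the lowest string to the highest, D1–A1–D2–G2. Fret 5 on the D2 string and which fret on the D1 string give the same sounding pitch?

D2 at fret 5 is D2 + 5 semitones = G2.
The open D1 string is 12 semitones below the open D2, so the same pitch on the D1 string lies at fret 5 + 12 = 17.

17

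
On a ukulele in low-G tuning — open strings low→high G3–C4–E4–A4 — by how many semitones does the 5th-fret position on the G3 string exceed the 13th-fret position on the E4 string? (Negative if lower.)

G3 at fret 5 → C4 (MIDI 60); E4 at fret 13 → F5 (MIDI 77).
60 − 77 = -17, so the two pitches are 17 semitones apart.

-17 semitones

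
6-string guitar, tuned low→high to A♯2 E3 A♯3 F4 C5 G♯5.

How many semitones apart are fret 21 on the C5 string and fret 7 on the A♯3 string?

C5 at fret 21 → A6 (MIDI 93); A♯3 at fret 7 → F4 (MIDI 65).
93 − 65 = 28, so the two pitches are 28 semitones apart, with A6 the higher.

28 semitones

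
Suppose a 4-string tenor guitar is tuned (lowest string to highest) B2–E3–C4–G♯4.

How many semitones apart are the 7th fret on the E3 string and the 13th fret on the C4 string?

E3 at fret 7 → B3 (MIDI 59); C4 at fret 13 → C♯5 (MIDI 73).
59 − 73 = -14, so the two pitches are 14 semitones apart, with C♯5 the higher.

14 semitones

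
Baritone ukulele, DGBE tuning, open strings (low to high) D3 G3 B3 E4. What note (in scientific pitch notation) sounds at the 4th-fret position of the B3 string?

D♯4

The open B3 string plus 4 semitones: B–C–C#–D–D#.
The walk passes from B into C once, so the octave number goes from 3 to 4.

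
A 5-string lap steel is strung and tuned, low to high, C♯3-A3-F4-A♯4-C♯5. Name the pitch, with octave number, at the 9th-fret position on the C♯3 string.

A♯3

Each fret is one semitone, so C♯3 + 9 = A♯3.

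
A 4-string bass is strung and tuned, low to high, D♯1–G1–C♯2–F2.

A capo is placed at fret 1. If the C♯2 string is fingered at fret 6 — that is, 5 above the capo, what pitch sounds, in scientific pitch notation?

G2

The capo raises the open C♯2 by 1 semitone to D2; fretting 5 more gives C♯2 + 1 + 5 = C♯2 + 6 semitones = G2.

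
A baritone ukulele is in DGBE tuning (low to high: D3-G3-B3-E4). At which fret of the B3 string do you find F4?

F4 is 6 semitones above the open B3 (B–C–C#–D–D#–E–F), so it sits at fret 6.

6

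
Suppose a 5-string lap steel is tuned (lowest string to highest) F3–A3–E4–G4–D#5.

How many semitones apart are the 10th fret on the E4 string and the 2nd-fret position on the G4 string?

5 semitones

E4 at fret 10 → D5 (MIDI 74); G4 at fret 2 → A4 (MIDI 69).
74 − 69 = 5, so the two pitches are 5 semitones apart, with D5 the higher.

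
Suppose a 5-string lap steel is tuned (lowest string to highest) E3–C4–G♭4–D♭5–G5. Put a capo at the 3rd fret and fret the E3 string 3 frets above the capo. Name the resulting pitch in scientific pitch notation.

The capo raises the open E3 by 3 semitones to G3; fretting 3 more gives E3 + 3 + 3 = E3 + 6 semitones = B♭3.
(Also written A♯.)

B♭3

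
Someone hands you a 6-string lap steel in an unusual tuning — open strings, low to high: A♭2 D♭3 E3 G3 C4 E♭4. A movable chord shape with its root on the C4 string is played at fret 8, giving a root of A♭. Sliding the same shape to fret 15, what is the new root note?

Moving from fret 8 to fret 15 shifts the root by 7 semitones.
A♭ up 7 semitones is E♭.

E♭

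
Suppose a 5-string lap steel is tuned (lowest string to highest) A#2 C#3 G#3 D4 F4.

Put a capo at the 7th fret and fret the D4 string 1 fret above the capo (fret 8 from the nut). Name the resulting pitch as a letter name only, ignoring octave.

A#

The capo raises the open D4 by 7 semitones to A4; fretting 1 more gives D4 + 7 + 1 = D4 + 8 semitones, landing on A#.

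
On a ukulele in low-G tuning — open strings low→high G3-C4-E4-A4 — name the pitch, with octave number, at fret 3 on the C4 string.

D#4

C4 is MIDI 60. Adding 3 gives 63, which is D#4.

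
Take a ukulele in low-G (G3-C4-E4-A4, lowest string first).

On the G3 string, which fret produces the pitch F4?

10

F4 is 10 semitones above the open G3 (G–G#–A–A#–…–D#–E–F), so it sits at fret 10.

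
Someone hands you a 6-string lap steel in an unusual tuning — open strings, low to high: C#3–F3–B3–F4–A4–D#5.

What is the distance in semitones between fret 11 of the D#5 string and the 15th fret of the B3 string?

D#5 at fret 11 → D6 (MIDI 86); B3 at fret 15 → D5 (MIDI 74).
86 − 74 = 12, so the two pitches are 12 semitones apart, with D6 the higher.

12 semitones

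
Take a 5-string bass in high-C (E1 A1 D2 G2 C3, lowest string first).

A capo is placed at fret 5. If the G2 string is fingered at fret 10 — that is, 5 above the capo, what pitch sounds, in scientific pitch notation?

The capo raises the open G2 by 5 semitones to C3; fretting 5 more gives G2 + 5 + 5 = G2 + 10 semitones = F3.

F3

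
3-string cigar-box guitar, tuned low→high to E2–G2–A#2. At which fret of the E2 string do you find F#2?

2

F#2 is 2 semitones above the open E2 (E–F–F#), so it sits at fret 2.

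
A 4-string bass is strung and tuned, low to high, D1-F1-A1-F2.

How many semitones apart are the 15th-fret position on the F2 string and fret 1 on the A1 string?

F2 at fret 15 → Ab3 (MIDI 56); A1 at fret 1 → Bb1 (MIDI 34).
56 − 34 = 22, so the two pitches are 22 semitones apart, with Ab3 the higher.

22 semitones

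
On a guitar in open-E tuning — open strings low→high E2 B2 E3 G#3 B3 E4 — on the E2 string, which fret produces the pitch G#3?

16

G#3 is 16 semitones above the open E2 (E–F–F#–G–…–F#–G–G#), so it sits at fret 16.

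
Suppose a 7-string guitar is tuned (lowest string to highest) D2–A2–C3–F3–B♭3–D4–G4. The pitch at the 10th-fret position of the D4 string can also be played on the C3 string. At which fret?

24

D4 at fret 10 is D4 + 10 semitones = C5.
The open C3 string is 14 semitones below the open D4, so the same pitch on the C3 string lies at fret 10 + 14 = 24.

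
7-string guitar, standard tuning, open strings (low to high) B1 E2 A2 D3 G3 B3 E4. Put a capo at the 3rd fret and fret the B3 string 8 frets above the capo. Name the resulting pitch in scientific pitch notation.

A#4

The capo raises the open B3 by 3 semitones to D4; fretting 8 more gives B3 + 3 + 8 = B3 + 11 semitones = A#4.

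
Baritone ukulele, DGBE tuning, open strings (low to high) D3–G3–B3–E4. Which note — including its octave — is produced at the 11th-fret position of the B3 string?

A#4

B3 is MIDI 59. Adding 11 gives 70, which is A#4.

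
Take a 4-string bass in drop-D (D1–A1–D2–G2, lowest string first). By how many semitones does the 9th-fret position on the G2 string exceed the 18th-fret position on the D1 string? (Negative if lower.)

G2 at fret 9 → E3 (MIDI 52); D1 at fret 18 → G#2 (MIDI 44).
52 − 44 = 8, so the two pitches are 8 semitones apart.

8 semitones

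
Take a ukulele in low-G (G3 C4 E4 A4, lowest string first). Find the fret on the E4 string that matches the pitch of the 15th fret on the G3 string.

6

G3 at fret 15 is G3 + 15 semitones = A#4.
The open E4 string is 9 semitones above the open G3, so the same pitch on the E4 string lies at fret 15 − 9 = 6.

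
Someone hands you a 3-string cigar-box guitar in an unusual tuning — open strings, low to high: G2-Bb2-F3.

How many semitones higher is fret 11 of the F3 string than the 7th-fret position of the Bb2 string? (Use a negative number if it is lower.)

F3 at fret 11 → E4 (MIDI 64); Bb2 at fret 7 → F3 (MIDI 53).
64 − 53 = 11, so the two pitches are 11 semitones apart.

11 semitones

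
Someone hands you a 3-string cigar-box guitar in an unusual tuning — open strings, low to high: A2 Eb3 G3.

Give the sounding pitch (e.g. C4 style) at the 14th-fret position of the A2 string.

B3

A2 is MIDI 45. Adding 14 gives 59, which is B3.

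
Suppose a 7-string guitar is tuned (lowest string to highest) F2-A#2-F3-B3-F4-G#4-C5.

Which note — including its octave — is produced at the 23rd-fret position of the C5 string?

The open C5 string plus 23 semitones: C–C#–D–D#–…–A–A#–B.
The walk passes from B into C once, so the octave number goes from 5 to 6.

B6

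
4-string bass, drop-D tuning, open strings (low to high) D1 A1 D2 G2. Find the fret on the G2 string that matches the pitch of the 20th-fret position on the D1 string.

D1 at fret 20 is D1 + 20 semitones = A#2.
The open G2 string is 17 semitones above the open D1, so the same pitch on the G2 string lies at fret 20 − 17 = 3.

3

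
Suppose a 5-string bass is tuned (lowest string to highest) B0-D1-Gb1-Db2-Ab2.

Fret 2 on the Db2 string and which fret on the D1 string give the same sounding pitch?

13

Fret 2 on Db2 is MIDI 37 + 2 = 39 (Eb2). On the D1 string (open MIDI 26), that pitch is 39 − 26 = fret 13.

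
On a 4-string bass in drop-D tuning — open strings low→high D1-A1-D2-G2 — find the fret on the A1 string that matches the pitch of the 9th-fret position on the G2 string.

19

Fret 9 on G2 is MIDI 43 + 9 = 52 (E3). On the A1 string (open MIDI 33), that pitch is 52 − 33 = fret 19.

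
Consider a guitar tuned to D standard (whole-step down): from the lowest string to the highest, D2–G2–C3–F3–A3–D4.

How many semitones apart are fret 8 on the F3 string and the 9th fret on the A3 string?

5 semitones

F3 at fret 8 → C♯4 (MIDI 61); A3 at fret 9 → F♯4 (MIDI 66).
61 − 66 = -5, so the two pitches are 5 semitones apart, with F♯4 the higher.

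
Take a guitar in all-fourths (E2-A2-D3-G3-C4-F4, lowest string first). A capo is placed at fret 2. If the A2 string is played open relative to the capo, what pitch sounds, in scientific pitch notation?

The capo raises the open A2 by 2 semitones to B2; fretting 0 more gives A2 + 2 + 0 = A2 + 2 semitones = B2.

B2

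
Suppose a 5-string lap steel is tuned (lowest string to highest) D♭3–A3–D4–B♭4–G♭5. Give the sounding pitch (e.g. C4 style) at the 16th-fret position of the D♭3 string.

F4

D♭3 is MIDI 49. Adding 16 gives 65, which is F4.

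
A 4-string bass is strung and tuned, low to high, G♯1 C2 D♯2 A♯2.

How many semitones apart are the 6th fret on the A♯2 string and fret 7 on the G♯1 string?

A♯2 at fret 6 → E3 (MIDI 52); G♯1 at fret 7 → D♯2 (MIDI 39).
52 − 39 = 13, so the two pitches are 13 semitones apart, with E3 the higher.

13 semitones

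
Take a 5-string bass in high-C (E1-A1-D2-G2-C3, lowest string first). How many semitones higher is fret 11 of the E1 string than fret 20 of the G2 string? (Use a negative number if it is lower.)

E1 at fret 11 → D#2 (MIDI 39); G2 at fret 20 → D#4 (MIDI 63).
39 − 63 = -24, so the two pitches are 24 semitones apart.

-24 semitones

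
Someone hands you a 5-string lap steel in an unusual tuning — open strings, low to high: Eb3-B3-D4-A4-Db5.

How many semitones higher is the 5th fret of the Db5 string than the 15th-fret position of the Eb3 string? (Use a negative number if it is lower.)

Db5 at fret 5 → Gb5 (MIDI 78); Eb3 at fret 15 → Gb4 (MIDI 66).
78 − 66 = 12, so the two pitches are 12 semitones apart.

12 semitones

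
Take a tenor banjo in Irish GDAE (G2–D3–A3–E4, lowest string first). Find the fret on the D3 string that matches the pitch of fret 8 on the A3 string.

Fret 8 on A3 is MIDI 57 + 8 = 65 (F4). On the D3 string (open MIDI 50), that pitch is 65 − 50 = fret 15.

15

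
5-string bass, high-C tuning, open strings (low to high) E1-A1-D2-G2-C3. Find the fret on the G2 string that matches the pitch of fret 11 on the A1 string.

Fret 11 on A1 is MIDI 33 + 11 = 44 (G#2). On the G2 string (open MIDI 43), that pitch is 44 − 43 = fret 1.

1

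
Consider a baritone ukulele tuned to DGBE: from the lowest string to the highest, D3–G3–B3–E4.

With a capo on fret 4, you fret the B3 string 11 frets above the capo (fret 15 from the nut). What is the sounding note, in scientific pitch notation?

D5

The capo raises the open B3 by 4 semitones to D#4; fretting 11 more gives B3 + 4 + 11 = B3 + 15 semitones = D5.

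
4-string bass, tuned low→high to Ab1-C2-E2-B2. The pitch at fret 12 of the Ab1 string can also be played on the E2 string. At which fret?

4

Ab1 at fret 12 is Ab1 + 12 semitones = Ab2.
The open E2 string is 8 semitones above the open Ab1, so the same pitch on the E2 string lies at fret 12 − 8 = 4.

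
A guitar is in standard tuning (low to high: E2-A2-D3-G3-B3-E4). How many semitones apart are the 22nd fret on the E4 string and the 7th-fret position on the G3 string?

24 semitones

E4 at fret 22 → D6 (MIDI 86); G3 at fret 7 → D4 (MIDI 62).
86 − 62 = 24, so the two pitches are 24 semitones apart, with D6 the higher.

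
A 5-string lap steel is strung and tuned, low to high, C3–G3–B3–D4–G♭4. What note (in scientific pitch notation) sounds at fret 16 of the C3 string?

E4

C3 is MIDI 48. Adding 16 gives 64, which is E4.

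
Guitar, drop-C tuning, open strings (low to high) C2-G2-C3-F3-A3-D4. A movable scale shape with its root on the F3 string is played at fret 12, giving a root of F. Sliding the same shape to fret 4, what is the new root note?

Moving from fret 12 to fret 4 shifts the root by -8 semitones.
F down 8 semitones is A.

A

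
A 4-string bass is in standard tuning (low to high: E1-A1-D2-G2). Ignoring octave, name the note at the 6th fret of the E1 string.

Each fret is one semitone, so E1 + 6 = A#.
(Equivalently spelled Bb.)

A#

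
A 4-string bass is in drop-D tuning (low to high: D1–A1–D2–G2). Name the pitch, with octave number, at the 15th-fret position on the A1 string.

The open A1 string plus 15 semitones: A–A#–B–C–…–A#–B–C.
The walk passes from B into C 2 times, so the octave number goes from 1 to 3.

C3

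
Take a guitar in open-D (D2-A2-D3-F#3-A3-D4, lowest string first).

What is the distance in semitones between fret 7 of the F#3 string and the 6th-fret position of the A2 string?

F#3 at fret 7 → C#4 (MIDI 61); A2 at fret 6 → D#3 (MIDI 51).
61 − 51 = 10, so the two pitches are 10 semitones apart, with C#4 the higher.

10 semitones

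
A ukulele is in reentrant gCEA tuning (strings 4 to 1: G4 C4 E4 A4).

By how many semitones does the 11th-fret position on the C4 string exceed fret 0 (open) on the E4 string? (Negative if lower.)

7 semitones

C4 at fret 11 → B4 (MIDI 71); E4 at fret 0 → E4 (MIDI 64).
71 − 64 = 7, so the two pitches are 7 semitones apart.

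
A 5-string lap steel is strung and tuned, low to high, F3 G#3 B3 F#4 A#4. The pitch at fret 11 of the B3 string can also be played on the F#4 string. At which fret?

4

Fret 11 on B3 is MIDI 59 + 11 = 70 (A#4). On the F#4 string (open MIDI 66), that pitch is 70 − 66 = fret 4.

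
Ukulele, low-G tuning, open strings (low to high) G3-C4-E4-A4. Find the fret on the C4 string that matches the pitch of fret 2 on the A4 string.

Fret 2 on A4 is MIDI 69 + 2 = 71 (B4). On the C4 string (open MIDI 60), that pitch is 71 − 60 = fret 11.

11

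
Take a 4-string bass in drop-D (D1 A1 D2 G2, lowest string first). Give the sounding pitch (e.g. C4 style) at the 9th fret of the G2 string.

E3

Each fret is one semitone, so G2 + 9 = E3.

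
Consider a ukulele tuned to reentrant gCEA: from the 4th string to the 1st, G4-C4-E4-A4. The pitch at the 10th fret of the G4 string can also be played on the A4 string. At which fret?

G4 at fret 10 is G4 + 10 semitones = F5.
The open A4 string is 2 semitones above the open G4, so the same pitch on the A4 string lies at fret 10 − 2 = 8.

8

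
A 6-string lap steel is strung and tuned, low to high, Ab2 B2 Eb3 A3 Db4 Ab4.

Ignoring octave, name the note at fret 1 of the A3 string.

Bb

Each fret is one semitone, so A3 + 1 = Bb.
(Equivalently spelled A#.)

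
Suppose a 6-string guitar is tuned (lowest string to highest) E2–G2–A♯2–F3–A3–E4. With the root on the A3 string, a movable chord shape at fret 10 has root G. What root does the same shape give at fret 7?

E

Moving from fret 10 to fret 7 shifts the root by -3 semitones.
G down 3 semitones is E.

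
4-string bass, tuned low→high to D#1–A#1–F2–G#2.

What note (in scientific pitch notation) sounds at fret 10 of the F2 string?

The open F2 string plus 10 semitones: F–F#–G–G#–…–C#–D–D#.
The walk passes from B into C once, so the octave number goes from 2 to 3.
(Equivalently spelled Eb3.)

D#3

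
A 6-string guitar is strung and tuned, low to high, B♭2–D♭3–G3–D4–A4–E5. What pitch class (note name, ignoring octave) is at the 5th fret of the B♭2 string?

E♭

Each fret is one semitone, so B♭2 + 5 = E♭.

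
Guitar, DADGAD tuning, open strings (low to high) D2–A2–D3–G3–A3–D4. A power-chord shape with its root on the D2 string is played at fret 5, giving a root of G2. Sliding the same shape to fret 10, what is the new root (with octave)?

C3

Moving from fret 5 to fret 10 shifts the root by 5 semitones.
G2 up 5 semitones is C3.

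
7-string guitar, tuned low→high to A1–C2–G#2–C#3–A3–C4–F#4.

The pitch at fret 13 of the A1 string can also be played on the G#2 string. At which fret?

Fret 13 on A1 is MIDI 33 + 13 = 46 (A#2). On the G#2 string (open MIDI 44), that pitch is 46 − 44 = fret 2.

2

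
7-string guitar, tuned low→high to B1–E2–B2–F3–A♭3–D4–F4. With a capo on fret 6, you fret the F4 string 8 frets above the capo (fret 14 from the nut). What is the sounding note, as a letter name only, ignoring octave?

G

The capo raises the open F4 by 6 semitones to B4; fretting 8 more gives F4 + 6 + 8 = F4 + 14 semitones, landing on G.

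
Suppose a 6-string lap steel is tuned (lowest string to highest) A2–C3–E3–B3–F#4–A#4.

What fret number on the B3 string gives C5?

13

C5 is 13 semitones above the open B3 (B–C–C#–D–…–A#–B–C), so it sits at fret 13.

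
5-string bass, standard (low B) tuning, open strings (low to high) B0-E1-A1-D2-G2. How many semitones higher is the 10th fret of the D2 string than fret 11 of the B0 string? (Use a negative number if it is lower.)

14 semitones

D2 at fret 10 → C3 (MIDI 48); B0 at fret 11 → A#1 (MIDI 34).
48 − 34 = 14, so the two pitches are 14 semitones apart.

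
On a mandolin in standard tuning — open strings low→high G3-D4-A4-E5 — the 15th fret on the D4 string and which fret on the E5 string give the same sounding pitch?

1

D4 at fret 15 is D4 + 15 semitones = F5.
The open E5 string is 14 semitones above the open D4, so the same pitch on the E5 string lies at fret 15 − 14 = 1.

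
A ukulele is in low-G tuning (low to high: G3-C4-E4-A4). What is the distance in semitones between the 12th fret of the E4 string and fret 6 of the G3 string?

15 semitones

E4 at fret 12 → E5 (MIDI 76); G3 at fret 6 → C♯4 (MIDI 61).
76 − 61 = 15, so the two pitches are 15 semitones apart, with E5 the higher.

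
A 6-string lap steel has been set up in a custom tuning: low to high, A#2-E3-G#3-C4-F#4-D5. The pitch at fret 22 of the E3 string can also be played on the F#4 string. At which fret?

Fret 22 on E3 is MIDI 52 + 22 = 74 (D5). On the F#4 string (open MIDI 66), that pitch is 74 − 66 = fret 8.

8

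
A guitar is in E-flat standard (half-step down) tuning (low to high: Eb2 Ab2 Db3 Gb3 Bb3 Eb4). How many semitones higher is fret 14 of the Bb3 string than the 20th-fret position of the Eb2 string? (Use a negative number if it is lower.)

Bb3 at fret 14 → C5 (MIDI 72); Eb2 at fret 20 → B3 (MIDI 59).
72 − 59 = 13, so the two pitches are 13 semitones apart.

13 semitones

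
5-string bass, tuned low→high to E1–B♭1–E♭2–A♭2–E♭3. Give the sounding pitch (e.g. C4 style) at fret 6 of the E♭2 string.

E♭2 is MIDI 39. Adding 6 gives 45, which is A2.

A2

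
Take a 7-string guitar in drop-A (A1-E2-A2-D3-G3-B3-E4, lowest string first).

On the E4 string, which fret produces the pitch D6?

D6 is 22 semitones above the open E4 (E–F–F#–G–…–C–C#–D), so it sits at fret 22.

22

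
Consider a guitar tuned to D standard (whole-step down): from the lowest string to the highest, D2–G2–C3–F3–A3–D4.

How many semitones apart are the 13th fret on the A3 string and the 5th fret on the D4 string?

A3 at fret 13 → A#4 (MIDI 70); D4 at fret 5 → G4 (MIDI 67).
70 − 67 = 3, so the two pitches are 3 semitones apart, with A#4 the higher.

3 semitones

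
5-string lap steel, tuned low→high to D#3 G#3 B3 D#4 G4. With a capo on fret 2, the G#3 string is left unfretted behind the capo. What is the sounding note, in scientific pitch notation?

The capo raises the open G#3 by 2 semitones to A#3; fretting 0 more gives G#3 + 2 + 0 = G#3 + 2 semitones = A#3.
(Also written Bb.)

A#3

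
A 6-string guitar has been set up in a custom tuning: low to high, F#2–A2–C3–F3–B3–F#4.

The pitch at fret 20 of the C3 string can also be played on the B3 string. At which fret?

9

C3 at fret 20 is C3 + 20 semitones = G#4.
The open B3 string is 11 semitones above the open C3, so the same pitch on the B3 string lies at fret 20 − 11 = 9.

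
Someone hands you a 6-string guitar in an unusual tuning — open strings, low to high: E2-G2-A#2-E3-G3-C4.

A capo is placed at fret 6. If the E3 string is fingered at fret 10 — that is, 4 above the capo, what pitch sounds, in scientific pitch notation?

D4

The capo raises the open E3 by 6 semitones to A#3; fretting 4 more gives E3 + 6 + 4 = E3 + 10 semitones = D4.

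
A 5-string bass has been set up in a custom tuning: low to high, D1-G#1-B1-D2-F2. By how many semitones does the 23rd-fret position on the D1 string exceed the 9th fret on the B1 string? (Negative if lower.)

D1 at fret 23 → C#3 (MIDI 49); B1 at fret 9 → G#2 (MIDI 44).
49 − 44 = 5, so the two pitches are 5 semitones apart.

5 semitones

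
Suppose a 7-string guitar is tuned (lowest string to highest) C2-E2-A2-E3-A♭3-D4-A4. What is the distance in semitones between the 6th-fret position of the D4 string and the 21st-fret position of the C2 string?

D4 at fret 6 → A♭4 (MIDI 68); C2 at fret 21 → A3 (MIDI 57).
68 − 57 = 11, so the two pitches are 11 semitones apart, with A♭4 the higher.

11 semitones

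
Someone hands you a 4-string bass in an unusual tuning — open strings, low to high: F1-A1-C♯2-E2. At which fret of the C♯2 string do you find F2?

4

F2 is 4 semitones above the open C♯2 (C#–D–D#–E–F), so it sits at fret 4.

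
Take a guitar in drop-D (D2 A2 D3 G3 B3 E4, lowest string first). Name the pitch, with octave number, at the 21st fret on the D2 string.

Each fret is one semitone, so D2 + 21 = B3.

B3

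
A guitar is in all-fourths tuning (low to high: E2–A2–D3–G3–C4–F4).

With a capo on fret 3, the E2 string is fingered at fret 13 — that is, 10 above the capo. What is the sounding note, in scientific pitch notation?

F3

The capo raises the open E2 by 3 semitones to G2; fretting 10 more gives E2 + 3 + 10 = E2 + 13 semitones = F3.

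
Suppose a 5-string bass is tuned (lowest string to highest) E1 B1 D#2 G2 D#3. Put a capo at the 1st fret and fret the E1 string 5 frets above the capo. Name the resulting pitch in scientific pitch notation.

The capo raises the open E1 by 1 semitone to F1; fretting 5 more gives E1 + 1 + 5 = E1 + 6 semitones = A#1.
(Also written Bb.)

A#1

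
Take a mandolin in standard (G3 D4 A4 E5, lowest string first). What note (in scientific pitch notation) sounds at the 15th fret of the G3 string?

The open G3 string plus 15 semitones: G–G#–A–A#–…–G#–A–A#.
The walk passes from B into C once, so the octave number goes from 3 to 4.
(Equivalently spelled Bb4.)

A#4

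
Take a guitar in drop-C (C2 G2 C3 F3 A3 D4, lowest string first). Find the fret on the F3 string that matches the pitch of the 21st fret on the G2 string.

11

G2 at fret 21 is G2 + 21 semitones = E4.
The open F3 string is 10 semitones above the open G2, so the same pitch on the F3 string lies at fret 21 − 10 = 11.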